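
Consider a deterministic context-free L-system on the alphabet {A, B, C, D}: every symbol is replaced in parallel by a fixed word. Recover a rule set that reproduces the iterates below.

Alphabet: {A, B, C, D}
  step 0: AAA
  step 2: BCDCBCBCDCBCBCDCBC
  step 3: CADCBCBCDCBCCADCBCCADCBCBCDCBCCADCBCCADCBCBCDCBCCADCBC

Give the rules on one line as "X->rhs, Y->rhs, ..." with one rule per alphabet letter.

A->DC, B->CAD, C->CBC, D->BCD

  step 2 ⇒ step 3: BCDCBCBCDCBCBCDCBC ⇒ CAD·CBC·BCD·CBC·CAD·CBC·CAD·CBC·BCD·CBC·CAD·CBC·CAD·CBC·BCD·CBC·CAD·CBC
    B ↦ CAD
    C ↦ CBC
    D ↦ BCD
    A ↦ DC  (constrained at step 0)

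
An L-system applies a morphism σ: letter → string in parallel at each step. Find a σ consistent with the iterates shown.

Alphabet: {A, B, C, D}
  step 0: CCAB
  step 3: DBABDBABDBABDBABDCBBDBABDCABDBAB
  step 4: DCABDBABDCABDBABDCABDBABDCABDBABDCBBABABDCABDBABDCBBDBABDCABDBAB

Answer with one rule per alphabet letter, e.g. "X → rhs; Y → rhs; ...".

  step 3 ⇒ step 4: DBABDBABDBABDBABDCBBDBABDCABDBAB ⇒ DC·AB·DB·AB·DC·AB·DB·AB·DC·AB·DB·AB·DC·AB·DB·AB·DC·BB·AB·AB·DC·AB·DB·AB·DC·BB·DB·AB·DC·AB·DB·AB
    A ↦ DB
    B ↦ AB
    C ↦ BB
    D ↦ DC

A->DB, B->AB, C->BB, D->DC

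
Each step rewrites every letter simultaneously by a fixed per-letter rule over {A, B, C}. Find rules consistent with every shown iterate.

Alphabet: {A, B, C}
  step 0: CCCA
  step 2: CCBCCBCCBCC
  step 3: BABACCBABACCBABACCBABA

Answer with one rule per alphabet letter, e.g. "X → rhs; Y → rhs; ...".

A->B, B->CC, C->BA

  step 2 ⇒ step 3: CCBCCBCCBCC ⇒ BA·BA·CC·BA·BA·CC·BA·BA·CC·BA·BA
    B ↦ CC
    C ↦ BA
    A ↦ B  (constrained at step 0)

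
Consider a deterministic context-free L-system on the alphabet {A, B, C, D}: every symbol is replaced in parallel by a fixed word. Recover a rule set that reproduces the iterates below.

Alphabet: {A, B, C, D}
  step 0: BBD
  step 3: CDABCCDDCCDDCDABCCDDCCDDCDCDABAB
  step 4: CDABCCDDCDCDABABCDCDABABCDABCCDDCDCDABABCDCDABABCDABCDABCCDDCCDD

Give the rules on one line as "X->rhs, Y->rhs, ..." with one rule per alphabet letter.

A->C, B->CDD, C->CD, D->AB

  step 3 ⇒ step 4: CDABCCDDCCDDCDABCCDDCCDDCDCDABAB ⇒ CD·AB·C·CDD·CD·CD·AB·AB·CD·CD·AB·AB·CD·AB·C·CDD·CD·CD·AB·AB·CD·CD·AB·AB·CD·AB·CD·AB·C·CDD·C·CDD
    A ↦ C
    B ↦ CDD
    C ↦ CD
    D ↦ AB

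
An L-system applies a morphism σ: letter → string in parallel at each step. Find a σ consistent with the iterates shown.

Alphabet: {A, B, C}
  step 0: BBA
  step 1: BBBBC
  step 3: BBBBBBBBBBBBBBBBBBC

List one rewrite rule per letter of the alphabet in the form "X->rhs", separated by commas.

A->C, B->BB, C->BA

  step 0 ⇒ step 1: BBA ⇒ BB·BB·C
    A ↦ C
    B ↦ BB
    C ↦ BA  (constrained at step 1)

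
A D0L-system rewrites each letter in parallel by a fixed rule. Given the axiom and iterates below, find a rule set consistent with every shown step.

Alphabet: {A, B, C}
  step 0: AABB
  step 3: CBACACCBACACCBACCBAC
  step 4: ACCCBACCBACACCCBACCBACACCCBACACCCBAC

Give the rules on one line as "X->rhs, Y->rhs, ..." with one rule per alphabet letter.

  step 3 ⇒ step 4: CBACACCBACACCBACCBAC ⇒ AC·C·CB·AC·CB·AC·AC·C·CB·AC·CB·AC·AC·C·CB·AC·AC·C·CB·AC
    A ↦ CB
    B ↦ C
    C ↦ AC

A->CB, B->C, C->AC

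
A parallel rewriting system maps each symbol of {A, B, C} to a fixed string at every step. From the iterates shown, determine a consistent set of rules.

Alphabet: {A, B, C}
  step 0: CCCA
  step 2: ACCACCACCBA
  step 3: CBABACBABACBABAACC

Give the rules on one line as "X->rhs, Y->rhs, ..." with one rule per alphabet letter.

A->C, B->AC, C->BA

  step 2 ⇒ step 3: ACCACCACCBA ⇒ C·BA·BA·C·BA·BA·C·BA·BA·AC·C
    A ↦ C
    B ↦ AC
    C ↦ BA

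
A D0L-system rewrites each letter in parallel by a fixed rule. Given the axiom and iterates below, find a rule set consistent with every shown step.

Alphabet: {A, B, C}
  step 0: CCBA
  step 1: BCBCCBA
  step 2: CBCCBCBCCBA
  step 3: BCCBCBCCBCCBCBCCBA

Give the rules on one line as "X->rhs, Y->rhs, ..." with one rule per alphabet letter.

  step 2 ⇒ step 3: CBCCBCBCCBA ⇒ BC·C·BC·BC·C·BC·C·BC·BC·C·BA
    A ↦ BA
    B ↦ C
    C ↦ BC

A->BA, B->C, C->BC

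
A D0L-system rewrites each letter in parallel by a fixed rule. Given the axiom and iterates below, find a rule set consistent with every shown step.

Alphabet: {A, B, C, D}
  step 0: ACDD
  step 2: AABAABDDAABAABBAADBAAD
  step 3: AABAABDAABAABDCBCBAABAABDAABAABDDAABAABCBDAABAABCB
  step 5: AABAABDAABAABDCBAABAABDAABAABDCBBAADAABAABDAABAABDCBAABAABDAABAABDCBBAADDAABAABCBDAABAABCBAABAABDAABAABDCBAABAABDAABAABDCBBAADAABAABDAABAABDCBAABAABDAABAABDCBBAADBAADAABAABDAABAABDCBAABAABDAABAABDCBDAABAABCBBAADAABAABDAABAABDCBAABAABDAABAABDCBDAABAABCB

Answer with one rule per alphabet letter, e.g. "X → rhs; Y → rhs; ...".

  step 2 ⇒ step 3: AABAABDDAABAABBAADBAAD ⇒ AAB·AAB·D·AAB·AAB·D·CB·CB·AAB·AAB·D·AAB·AAB·D·D·AAB·AAB·CB·D·AAB·AAB·CB
    A ↦ AAB
    B ↦ D
    D ↦ CB
    C ↦ BAA  (constrained at step 0)

A->AAB, B->D, C->BAA, D->CB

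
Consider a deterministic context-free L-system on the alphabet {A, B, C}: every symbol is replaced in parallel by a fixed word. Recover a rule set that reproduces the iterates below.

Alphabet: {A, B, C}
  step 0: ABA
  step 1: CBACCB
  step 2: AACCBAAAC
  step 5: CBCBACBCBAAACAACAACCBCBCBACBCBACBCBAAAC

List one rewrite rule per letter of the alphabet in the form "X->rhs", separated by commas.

A->CB, B->AC, C->A

  step 1 ⇒ step 2: CBACCB ⇒ A·AC·CB·A·A·AC
    A ↦ CB
    B ↦ AC
    C ↦ A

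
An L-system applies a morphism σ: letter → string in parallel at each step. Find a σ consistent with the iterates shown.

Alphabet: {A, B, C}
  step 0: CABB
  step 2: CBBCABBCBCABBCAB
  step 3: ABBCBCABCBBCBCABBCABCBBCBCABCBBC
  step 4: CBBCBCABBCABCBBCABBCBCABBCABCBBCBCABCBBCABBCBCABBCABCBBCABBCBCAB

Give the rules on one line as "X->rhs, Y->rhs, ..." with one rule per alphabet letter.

A->CB, B->BC, C->AB

  step 3 ⇒ step 4: ABBCBCABCBBCBCABBCABCBBCBCABCBBC ⇒ CB·BC·BC·AB·BC·AB·CB·BC·AB·BC·BC·AB·BC·AB·CB·BC·BC·AB·CB·BC·AB·BC·BC·AB·BC·AB·CB·BC·AB·BC·BC·AB
    A ↦ CB
    B ↦ BC
    C ↦ AB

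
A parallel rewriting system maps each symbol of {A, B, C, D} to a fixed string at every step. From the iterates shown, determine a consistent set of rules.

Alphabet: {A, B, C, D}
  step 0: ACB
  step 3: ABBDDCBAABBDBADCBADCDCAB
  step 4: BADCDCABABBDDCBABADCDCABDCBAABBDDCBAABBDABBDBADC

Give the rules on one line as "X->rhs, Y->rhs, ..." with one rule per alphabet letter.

A->BA, B->DC, C->BD, D->AB

  step 3 ⇒ step 4: ABBDDCBAABBDBADCBADCDCAB ⇒ BA·DC·DC·AB·AB·BD·DC·BA·BA·DC·DC·AB·DC·BA·AB·BD·DC·BA·AB·BD·AB·BD·BA·DC
    A ↦ BA
    B ↦ DC
    C ↦ BD
    D ↦ AB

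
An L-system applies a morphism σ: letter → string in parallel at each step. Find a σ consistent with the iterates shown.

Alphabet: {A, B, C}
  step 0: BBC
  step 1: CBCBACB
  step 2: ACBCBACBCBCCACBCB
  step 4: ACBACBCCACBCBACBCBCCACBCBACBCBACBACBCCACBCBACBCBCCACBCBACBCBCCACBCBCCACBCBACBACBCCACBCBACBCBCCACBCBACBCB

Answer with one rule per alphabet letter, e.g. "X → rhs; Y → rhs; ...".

  step 1 ⇒ step 2: CBCBACB ⇒ ACB·CB·ACB·CB·CC·ACB·CB
    A ↦ CC
    B ↦ CB
    C ↦ ACB

A->CC, B->CB, C->ACB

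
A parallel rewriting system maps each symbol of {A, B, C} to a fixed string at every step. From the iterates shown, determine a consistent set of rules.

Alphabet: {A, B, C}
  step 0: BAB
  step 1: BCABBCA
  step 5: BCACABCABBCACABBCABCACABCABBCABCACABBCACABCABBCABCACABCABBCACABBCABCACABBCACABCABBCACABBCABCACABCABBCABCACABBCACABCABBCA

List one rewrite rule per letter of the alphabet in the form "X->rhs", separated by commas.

  step 0 ⇒ step 1: BAB ⇒ BCA·B·BCA
    A ↦ B
    B ↦ BCA
    C ↦ CA  (constrained at step 1)

A->B, B->BCA, C->CA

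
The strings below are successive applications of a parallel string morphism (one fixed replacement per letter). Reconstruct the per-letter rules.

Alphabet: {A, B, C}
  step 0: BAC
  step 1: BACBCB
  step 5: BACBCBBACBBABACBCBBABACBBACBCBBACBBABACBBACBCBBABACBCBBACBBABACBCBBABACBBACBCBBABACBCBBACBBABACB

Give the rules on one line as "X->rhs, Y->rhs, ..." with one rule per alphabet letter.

  step 0 ⇒ step 1: BAC ⇒ BA·CB·CB
    A ↦ CB
    B ↦ BA
    C ↦ CB

A->CB, B->BA, C->CB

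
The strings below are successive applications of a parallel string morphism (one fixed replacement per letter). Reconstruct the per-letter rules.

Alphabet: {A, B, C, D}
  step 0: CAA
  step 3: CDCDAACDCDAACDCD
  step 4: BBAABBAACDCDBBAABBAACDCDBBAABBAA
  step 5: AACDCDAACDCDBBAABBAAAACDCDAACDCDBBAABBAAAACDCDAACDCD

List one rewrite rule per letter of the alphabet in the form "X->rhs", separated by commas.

  step 4 ⇒ step 5: BBAABBAACDCDBBAABBAACDCDBBAABBAA ⇒ A·A·CD·CD·A·A·CD·CD·BB·AA·BB·AA·A·A·CD·CD·A·A·CD·CD·BB·AA·BB·AA·A·A·CD·CD·A·A·CD·CD
    A ↦ CD
    B ↦ A
    C ↦ BB
    D ↦ AA

A->CD, B->A, C->BB, D->AA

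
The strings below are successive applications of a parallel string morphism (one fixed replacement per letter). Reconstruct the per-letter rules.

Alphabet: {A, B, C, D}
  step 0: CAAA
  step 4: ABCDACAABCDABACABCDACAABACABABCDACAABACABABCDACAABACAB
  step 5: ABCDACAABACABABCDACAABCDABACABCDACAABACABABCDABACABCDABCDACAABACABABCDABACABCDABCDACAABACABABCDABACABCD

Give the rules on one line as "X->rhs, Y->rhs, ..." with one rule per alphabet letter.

  step 4 ⇒ step 5: ABCDACAABCDABACABCDACAABACABABCDACAABACABABCDACAABACAB ⇒ AB·CD·AC·A·AB·AC·AB·AB·CD·AC·A·AB·CD·AB·AC·AB·CD·AC·A·AB·AC·AB·AB·CD·AB·AC·AB·CD·AB·CD·AC·A·AB·AC·AB·AB·CD·AB·AC·AB·CD·AB·CD·AC·A·AB·AC·AB·AB·CD·AB·AC·AB·CD
    A ↦ AB
    B ↦ CD
    C ↦ AC
    D ↦ A

A->AB, B->CD, C->AC, D->A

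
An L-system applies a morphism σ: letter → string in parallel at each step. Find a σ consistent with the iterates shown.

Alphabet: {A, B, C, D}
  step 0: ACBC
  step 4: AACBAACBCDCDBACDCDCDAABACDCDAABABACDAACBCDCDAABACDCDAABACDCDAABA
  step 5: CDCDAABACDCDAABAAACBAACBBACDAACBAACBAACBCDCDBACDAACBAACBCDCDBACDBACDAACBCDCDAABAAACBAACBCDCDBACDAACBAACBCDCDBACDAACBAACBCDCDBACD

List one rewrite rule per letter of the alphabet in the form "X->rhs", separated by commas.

  step 4 ⇒ step 5: AACBAACBCDCDBACDCDCDAABACDCDAABABACDAACBCDCDAABACDCDAABACDCDAABA ⇒ CD·CD·AA·BA·CD·CD·AA·BA·AA·CB·AA·CB·BA·CD·AA·CB·AA·CB·AA·CB·CD·CD·BA·CD·AA·CB·AA·CB·CD·CD·BA·CD·BA·CD·AA·CB·CD·CD·AA·BA·AA·CB·AA·CB·CD·CD·BA·CD·AA·CB·AA·CB·CD·CD·BA·CD·AA·CB·AA·CB·CD·CD·BA·CD
    A ↦ CD
    B ↦ BA
    C ↦ AA
    D ↦ CB

A->CD, B->BA, C->AA, D->CB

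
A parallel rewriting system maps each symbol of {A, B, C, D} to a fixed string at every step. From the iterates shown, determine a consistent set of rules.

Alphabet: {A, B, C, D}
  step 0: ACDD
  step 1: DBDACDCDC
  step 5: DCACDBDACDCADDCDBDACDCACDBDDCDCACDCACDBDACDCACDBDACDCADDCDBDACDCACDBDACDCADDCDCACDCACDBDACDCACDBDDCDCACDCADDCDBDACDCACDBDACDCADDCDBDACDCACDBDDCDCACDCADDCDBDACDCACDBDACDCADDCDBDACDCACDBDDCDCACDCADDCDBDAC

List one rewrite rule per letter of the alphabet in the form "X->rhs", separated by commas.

  step 0 ⇒ step 1: ACDD ⇒ DBD·AC·DC·DC
    A ↦ DBD
    C ↦ AC
    D ↦ DC
    B ↦ AD  (constrained at step 1)

A->DBD, B->AD, C->AC, D->DC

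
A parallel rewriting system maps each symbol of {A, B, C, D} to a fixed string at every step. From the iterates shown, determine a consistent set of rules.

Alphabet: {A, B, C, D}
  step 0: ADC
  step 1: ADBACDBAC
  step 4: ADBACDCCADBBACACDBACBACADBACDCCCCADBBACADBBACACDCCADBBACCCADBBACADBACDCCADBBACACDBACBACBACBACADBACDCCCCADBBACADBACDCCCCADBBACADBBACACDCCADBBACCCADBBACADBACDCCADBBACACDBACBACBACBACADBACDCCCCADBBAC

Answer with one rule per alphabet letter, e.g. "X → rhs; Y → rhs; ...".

A->ADB, B->CC, C->BAC, D->ACD

  step 0 ⇒ step 1: ADC ⇒ ADB·ACD·BAC
    A ↦ ADB
    C ↦ BAC
    D ↦ ACD
    B ↦ CC  (constrained at step 1)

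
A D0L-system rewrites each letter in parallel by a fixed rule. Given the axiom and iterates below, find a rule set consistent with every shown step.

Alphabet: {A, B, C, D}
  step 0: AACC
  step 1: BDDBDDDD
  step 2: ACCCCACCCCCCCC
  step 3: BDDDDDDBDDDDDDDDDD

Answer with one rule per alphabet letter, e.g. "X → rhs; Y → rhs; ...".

  step 2 ⇒ step 3: ACCCCACCCCCCCC ⇒ BDD·D·D·D·D·BDD·D·D·D·D·D·D·D·D
    A ↦ BDD
    C ↦ D
  step 1 ⇒ step 2: BDDBDDDD ⇒ A·CC·CC·A·CC·CC·CC·CC
    B ↦ A
  step 1 ⇒ step 2: BDDBDDDD ⇒ A·CC·CC·A·CC·CC·CC·CC
    D ↦ CC

A->BDD, B->A, C->D, D->CC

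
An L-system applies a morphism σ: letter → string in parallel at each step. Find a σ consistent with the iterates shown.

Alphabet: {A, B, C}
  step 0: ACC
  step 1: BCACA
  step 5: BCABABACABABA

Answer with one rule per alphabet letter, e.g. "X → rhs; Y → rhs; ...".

  step 0 ⇒ step 1: ACC ⇒ B·CA·CA
    A ↦ B
    C ↦ CA
    B ↦ A  (constrained at step 1)

A->B, B->A, C->CA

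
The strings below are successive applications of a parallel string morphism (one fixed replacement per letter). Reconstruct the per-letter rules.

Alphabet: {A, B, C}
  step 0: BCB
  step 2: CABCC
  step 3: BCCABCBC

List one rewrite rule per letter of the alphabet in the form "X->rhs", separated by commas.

A->C, B->A, C->BC

  step 2 ⇒ step 3: CABCC ⇒ BC·C·A·BC·BC
    A ↦ C
    B ↦ A
    C ↦ BC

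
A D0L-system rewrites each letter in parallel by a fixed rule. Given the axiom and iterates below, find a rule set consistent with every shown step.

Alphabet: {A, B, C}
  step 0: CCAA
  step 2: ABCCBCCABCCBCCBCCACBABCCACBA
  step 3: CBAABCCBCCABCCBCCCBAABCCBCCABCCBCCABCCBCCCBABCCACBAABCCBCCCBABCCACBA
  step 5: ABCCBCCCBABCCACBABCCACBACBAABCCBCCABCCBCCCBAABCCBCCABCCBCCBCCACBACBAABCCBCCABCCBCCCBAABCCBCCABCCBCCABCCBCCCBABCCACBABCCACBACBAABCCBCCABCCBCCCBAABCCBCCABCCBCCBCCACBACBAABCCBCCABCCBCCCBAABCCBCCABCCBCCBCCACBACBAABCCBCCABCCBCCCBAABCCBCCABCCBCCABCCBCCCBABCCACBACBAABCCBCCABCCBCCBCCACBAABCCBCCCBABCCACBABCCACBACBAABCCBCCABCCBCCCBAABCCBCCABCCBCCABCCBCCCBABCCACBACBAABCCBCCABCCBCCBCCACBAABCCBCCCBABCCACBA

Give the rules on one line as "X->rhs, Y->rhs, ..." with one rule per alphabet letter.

  step 2 ⇒ step 3: ABCCBCCABCCBCCBCCACBABCCACBA ⇒ CBA·A·BCC·BCC·A·BCC·BCC·CBA·A·BCC·BCC·A·BCC·BCC·A·BCC·BCC·CBA·BCC·A·CBA·A·BCC·BCC·CBA·BCC·A·CBA
    A ↦ CBA
    B ↦ A
    C ↦ BCC

A->CBA, B->A, C->BCC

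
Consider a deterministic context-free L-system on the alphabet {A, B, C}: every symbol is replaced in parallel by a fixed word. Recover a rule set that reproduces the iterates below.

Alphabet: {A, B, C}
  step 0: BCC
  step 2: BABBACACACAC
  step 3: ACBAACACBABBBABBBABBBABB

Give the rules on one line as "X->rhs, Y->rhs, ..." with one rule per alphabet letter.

A->BA, B->AC, C->BB

  step 2 ⇒ step 3: BABBACACACAC ⇒ AC·BA·AC·AC·BA·BB·BA·BB·BA·BB·BA·BB
    A ↦ BA
    B ↦ AC
    C ↦ BB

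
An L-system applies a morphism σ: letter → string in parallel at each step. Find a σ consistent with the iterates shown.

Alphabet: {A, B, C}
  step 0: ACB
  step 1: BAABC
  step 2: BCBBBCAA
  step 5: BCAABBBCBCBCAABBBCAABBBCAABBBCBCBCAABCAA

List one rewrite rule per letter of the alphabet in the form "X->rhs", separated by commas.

A->B, B->BC, C->AA

  step 1 ⇒ step 2: BAABC ⇒ BC·B·B·BC·AA
    A ↦ B
    B ↦ BC
    C ↦ AA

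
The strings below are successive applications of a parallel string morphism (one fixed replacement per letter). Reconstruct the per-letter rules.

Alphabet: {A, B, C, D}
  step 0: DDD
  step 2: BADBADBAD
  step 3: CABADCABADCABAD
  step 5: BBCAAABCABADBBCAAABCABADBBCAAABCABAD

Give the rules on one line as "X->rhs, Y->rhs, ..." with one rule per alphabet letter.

  step 2 ⇒ step 3: BADBADBAD ⇒ CA·B·AD·CA·B·AD·CA·B·AD
    A ↦ B
    B ↦ CA
    D ↦ AD
    C ↦ AA  (constrained at step 3)

A->B, B->CA, C->AA, D->AD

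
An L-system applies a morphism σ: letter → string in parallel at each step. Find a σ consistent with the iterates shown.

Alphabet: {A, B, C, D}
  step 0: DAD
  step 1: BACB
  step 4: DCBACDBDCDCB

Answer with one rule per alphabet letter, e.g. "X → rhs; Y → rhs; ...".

A->AC, B->DC, C->D, D->B

  step 0 ⇒ step 1: DAD ⇒ B·AC·B
    A ↦ AC
    D ↦ B
    B ↦ DC  (constrained at step 1)
    C ↦ D  (constrained at step 1)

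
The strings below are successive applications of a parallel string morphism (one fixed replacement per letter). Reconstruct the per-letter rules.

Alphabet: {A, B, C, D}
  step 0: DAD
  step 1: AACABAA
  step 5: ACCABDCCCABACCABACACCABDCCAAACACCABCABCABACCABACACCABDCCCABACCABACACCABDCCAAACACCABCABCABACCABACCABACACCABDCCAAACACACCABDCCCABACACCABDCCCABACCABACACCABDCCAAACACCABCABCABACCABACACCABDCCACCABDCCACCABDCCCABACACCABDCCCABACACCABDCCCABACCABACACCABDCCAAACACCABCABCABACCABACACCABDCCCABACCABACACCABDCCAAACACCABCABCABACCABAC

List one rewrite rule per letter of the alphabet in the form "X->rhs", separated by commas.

  step 0 ⇒ step 1: DAD ⇒ AA·CAB·AA
    A ↦ CAB
    D ↦ AA
    B ↦ DCC  (constrained at step 1)
    C ↦ AC  (constrained at step 1)

A->CAB, B->DCC, C->AC, D->AA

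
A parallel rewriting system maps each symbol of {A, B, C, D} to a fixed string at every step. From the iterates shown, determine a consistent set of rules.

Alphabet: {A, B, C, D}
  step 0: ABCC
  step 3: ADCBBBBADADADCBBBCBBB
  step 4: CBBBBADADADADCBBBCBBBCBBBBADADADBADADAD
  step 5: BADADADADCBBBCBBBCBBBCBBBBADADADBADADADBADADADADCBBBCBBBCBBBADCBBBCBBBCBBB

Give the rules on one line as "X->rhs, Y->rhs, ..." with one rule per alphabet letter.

  step 4 ⇒ step 5: CBBBBADADADADCBBBCBBBCBBBBADADADBADADAD ⇒ B·AD·AD·AD·AD·CB·BB·CB·BB·CB·BB·CB·BB·B·AD·AD·AD·B·AD·AD·AD·B·AD·AD·AD·AD·CB·BB·CB·BB·CB·BB·AD·CB·BB·CB·BB·CB·BB
    A ↦ CB
    B ↦ AD
    C ↦ B
    D ↦ BB

A->CB, B->AD, C->B, D->BB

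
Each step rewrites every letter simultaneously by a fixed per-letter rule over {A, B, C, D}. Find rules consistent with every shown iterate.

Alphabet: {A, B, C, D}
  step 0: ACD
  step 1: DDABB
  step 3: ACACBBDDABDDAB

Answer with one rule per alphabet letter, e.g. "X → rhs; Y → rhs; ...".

  step 0 ⇒ step 1: ACD ⇒ DD·AB·B
    A ↦ DD
    C ↦ AB
    D ↦ B
    B ↦ AC  (constrained at step 1)

A->DD, B->AC, C->AB, D->B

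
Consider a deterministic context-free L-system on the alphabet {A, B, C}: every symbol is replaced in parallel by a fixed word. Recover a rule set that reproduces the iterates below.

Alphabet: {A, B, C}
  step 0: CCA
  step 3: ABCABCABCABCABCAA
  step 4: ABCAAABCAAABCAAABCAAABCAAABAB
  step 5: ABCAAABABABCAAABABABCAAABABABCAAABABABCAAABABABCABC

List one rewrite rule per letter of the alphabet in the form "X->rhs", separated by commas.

  step 4 ⇒ step 5: ABCAAABCAAABCAAABCAAABCAAABAB ⇒ AB·C·AA·AB·AB·AB·C·AA·AB·AB·AB·C·AA·AB·AB·AB·C·AA·AB·AB·AB·C·AA·AB·AB·AB·C·AB·C
    A ↦ AB
    B ↦ C
    C ↦ AA

A->AB, B->C, C->AA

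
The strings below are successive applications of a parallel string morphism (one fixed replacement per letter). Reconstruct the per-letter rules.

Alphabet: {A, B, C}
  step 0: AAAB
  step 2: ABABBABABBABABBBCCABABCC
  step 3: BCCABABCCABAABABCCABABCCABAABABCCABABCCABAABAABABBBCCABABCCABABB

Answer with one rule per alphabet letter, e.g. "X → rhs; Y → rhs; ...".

  step 2 ⇒ step 3: ABABBABABBABABBBCCABABCC ⇒ BCC·ABA·BCC·ABA·ABA·BCC·ABA·BCC·ABA·ABA·BCC·ABA·BCC·ABA·ABA·ABA·B·B·BCC·ABA·BCC·ABA·B·B
    A ↦ BCC
    B ↦ ABA
    C ↦ B

A->BCC, B->ABA, C->B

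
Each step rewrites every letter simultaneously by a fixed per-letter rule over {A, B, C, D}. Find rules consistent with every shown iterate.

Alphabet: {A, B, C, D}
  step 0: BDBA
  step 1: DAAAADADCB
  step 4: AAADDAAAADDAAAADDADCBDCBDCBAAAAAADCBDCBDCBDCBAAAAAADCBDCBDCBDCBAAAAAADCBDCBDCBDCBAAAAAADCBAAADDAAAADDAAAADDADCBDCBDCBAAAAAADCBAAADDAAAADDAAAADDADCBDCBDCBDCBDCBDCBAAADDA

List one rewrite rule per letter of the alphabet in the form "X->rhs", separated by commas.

  step 0 ⇒ step 1: BDBA ⇒ DA·AAA·DA·DCB
    A ↦ DCB
    B ↦ DA
    D ↦ AAA
    C ↦ D  (constrained at step 1)

A->DCB, B->DA, C->D, D->AAA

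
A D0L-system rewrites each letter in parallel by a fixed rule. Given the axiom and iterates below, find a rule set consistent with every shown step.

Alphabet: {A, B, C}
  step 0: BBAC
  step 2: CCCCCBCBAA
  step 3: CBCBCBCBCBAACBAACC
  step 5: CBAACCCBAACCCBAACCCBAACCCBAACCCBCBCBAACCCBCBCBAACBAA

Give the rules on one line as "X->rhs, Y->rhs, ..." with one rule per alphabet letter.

  step 2 ⇒ step 3: CCCCCBCBAA ⇒ CB·CB·CB·CB·CB·AA·CB·AA·C·C
    A ↦ C
    B ↦ AA
    C ↦ CB

A->C, B->AA, C->CB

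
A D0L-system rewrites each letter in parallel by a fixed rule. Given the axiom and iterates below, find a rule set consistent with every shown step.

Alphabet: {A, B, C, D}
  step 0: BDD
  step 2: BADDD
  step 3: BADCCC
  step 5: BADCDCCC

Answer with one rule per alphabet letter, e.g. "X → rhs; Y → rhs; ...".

  step 2 ⇒ step 3: BADDD ⇒ BA·D·C·C·C
    A ↦ D
    B ↦ BA
    D ↦ C
    C ↦ D  (constrained at step 3)

A->D, B->BA, C->D, D->C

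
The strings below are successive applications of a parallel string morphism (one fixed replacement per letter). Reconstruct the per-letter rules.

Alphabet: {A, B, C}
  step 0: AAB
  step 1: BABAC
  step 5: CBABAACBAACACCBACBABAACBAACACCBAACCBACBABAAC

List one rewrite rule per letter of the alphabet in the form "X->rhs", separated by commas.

  step 0 ⇒ step 1: AAB ⇒ BA·BA·C
    A ↦ BA
    B ↦ C
    C ↦ AC  (constrained at step 1)

A->BA, B->C, C->AC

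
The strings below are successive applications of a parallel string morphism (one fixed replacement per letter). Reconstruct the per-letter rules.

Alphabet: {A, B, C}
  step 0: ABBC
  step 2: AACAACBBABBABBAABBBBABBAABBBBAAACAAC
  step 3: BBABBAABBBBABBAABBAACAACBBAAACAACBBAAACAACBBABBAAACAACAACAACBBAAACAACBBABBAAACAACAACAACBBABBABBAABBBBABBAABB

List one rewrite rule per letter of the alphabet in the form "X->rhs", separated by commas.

A->BBA, B->AAC, C->ABB

  step 2 ⇒ step 3: AACAACBBABBABBAABBBBABBAABBBBAAACAAC ⇒ BBA·BBA·ABB·BBA·BBA·ABB·AAC·AAC·BBA·AAC·AAC·BBA·AAC·AAC·BBA·BBA·AAC·AAC·AAC·AAC·BBA·AAC·AAC·BBA·BBA·AAC·AAC·AAC·AAC·BBA·BBA·BBA·ABB·BBA·BBA·ABB
    A ↦ BBA
    B ↦ AAC
    C ↦ ABB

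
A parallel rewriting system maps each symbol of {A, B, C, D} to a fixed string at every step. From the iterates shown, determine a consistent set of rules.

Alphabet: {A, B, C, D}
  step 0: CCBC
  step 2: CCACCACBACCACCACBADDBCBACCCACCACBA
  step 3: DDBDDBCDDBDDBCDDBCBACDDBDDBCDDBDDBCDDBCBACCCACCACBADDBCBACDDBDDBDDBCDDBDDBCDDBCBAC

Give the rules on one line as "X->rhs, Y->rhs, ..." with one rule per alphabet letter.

  step 2 ⇒ step 3: CCACCACBACCACCACBADDBCBACCCACCACBA ⇒ DDB·DDB·C·DDB·DDB·C·DDB·CBA·C·DDB·DDB·C·DDB·DDB·C·DDB·CBA·C·CCA·CCA·CBA·DDB·CBA·C·DDB·DDB·DDB·C·DDB·DDB·C·DDB·CBA·C
    A ↦ C
    B ↦ CBA
    C ↦ DDB
    D ↦ CCA

A->C, B->CBA, C->DDB, D->CCA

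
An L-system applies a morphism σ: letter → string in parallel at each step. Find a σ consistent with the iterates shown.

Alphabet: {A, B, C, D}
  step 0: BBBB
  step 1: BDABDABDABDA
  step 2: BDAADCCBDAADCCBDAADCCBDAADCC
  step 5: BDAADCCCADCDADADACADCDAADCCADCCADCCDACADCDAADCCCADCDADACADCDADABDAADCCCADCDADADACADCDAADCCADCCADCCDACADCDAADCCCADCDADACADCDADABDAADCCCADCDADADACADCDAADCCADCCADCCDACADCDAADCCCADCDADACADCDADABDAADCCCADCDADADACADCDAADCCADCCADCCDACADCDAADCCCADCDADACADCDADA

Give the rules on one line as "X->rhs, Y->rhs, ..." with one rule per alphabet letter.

  step 1 ⇒ step 2: BDABDABDABDA ⇒ BDA·ADC·C·BDA·ADC·C·BDA·ADC·C·BDA·ADC·C
    A ↦ C
    B ↦ BDA
    D ↦ ADC
    C ↦ DA  (constrained at step 2)

A->C, B->BDA, C->DA, D->ADC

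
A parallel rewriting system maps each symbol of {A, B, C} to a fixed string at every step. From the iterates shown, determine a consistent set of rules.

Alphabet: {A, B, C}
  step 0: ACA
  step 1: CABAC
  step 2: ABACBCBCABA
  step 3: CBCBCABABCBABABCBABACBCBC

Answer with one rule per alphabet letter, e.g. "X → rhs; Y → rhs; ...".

A->C, B->BCB, C->ABA

  step 2 ⇒ step 3: ABACBCBCABA ⇒ C·BCB·C·ABA·BCB·ABA·BCB·ABA·C·BCB·C
    A ↦ C
    B ↦ BCB
    C ↦ ABA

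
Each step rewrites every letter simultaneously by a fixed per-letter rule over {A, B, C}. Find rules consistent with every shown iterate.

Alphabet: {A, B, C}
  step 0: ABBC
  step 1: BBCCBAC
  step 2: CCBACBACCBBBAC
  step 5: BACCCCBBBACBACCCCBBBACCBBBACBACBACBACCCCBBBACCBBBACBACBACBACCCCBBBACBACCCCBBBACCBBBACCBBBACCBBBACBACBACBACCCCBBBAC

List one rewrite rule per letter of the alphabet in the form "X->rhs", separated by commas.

A->BB, B->C, C->BAC

  step 1 ⇒ step 2: BBCCBAC ⇒ C·C·BAC·BAC·C·BB·BAC
    A ↦ BB
    B ↦ C
    C ↦ BAC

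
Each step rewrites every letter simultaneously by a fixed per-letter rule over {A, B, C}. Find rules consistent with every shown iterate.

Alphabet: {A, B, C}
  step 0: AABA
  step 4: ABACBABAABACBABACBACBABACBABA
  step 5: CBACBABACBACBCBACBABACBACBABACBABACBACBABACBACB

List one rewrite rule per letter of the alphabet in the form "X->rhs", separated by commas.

  step 4 ⇒ step 5: ABACBABAABACBABACBACBABACBABA ⇒ CB·A·CB·AB·A·CB·A·CB·CB·A·CB·AB·A·CB·A·CB·AB·A·CB·AB·A·CB·A·CB·AB·A·CB·A·CB
    A ↦ CB
    B ↦ A
    C ↦ AB

A->CB, B->A, C->AB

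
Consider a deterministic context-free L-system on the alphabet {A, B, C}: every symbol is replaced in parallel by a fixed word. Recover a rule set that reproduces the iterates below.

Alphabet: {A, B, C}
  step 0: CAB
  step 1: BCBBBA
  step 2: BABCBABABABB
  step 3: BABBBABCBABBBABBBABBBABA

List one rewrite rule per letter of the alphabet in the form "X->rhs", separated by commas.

  step 2 ⇒ step 3: BABCBABABABB ⇒ BA·BB·BA·BC·BA·BB·BA·BB·BA·BB·BA·BA
    A ↦ BB
    B ↦ BA
    C ↦ BC

A->BB, B->BA, C->BC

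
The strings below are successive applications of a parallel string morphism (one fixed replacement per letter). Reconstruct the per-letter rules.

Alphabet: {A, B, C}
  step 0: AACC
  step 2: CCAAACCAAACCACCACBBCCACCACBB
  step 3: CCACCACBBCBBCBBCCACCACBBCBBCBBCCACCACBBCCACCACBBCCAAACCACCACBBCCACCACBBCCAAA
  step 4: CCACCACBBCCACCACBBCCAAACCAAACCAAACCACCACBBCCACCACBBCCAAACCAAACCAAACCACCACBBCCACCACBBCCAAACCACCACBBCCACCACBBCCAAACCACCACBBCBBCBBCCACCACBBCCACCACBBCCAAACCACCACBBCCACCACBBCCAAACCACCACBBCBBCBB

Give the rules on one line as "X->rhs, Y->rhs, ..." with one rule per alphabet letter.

A->CBB, B->A, C->CCA

  step 3 ⇒ step 4: CCACCACBBCBBCBBCCACCACBBCBBCBBCCACCACBBCCACCACBBCCAAACCACCACBBCCACCACBBCCAAA ⇒ CCA·CCA·CBB·CCA·CCA·CBB·CCA·A·A·CCA·A·A·CCA·A·A·CCA·CCA·CBB·CCA·CCA·CBB·CCA·A·A·CCA·A·A·CCA·A·A·CCA·CCA·CBB·CCA·CCA·CBB·CCA·A·A·CCA·CCA·CBB·CCA·CCA·CBB·CCA·A·A·CCA·CCA·CBB·CBB·CBB·CCA·CCA·CBB·CCA·CCA·CBB·CCA·A·A·CCA·CCA·CBB·CCA·CCA·CBB·CCA·A·A·CCA·CCA·CBB·CBB·CBB
    A ↦ CBB
    B ↦ A
    C ↦ CCA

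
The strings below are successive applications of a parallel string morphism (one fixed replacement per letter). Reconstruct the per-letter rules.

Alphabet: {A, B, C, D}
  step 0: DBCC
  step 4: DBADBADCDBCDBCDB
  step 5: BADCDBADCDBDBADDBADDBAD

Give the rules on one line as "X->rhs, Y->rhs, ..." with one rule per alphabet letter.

  step 4 ⇒ step 5: DBADBADCDBCDBCDB ⇒ B·AD·CD·B·AD·CD·B·D·B·AD·D·B·AD·D·B·AD
    A ↦ CD
    B ↦ AD
    C ↦ D
    D ↦ B

A->CD, B->AD, C->D, D->B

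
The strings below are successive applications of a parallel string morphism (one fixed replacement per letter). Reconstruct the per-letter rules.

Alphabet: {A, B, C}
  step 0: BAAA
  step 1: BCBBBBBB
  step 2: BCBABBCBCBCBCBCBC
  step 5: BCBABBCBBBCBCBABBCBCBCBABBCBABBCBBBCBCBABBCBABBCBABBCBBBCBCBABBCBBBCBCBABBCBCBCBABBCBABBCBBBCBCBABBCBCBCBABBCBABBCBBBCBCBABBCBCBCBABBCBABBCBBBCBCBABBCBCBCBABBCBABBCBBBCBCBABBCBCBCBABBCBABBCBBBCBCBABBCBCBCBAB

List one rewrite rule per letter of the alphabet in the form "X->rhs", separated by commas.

A->BB, B->BC, C->BAB

  step 1 ⇒ step 2: BCBBBBBB ⇒ BC·BAB·BC·BC·BC·BC·BC·BC
    B ↦ BC
    C ↦ BAB
  step 0 ⇒ step 1: BAAA ⇒ BC·BB·BB·BB
    A ↦ BB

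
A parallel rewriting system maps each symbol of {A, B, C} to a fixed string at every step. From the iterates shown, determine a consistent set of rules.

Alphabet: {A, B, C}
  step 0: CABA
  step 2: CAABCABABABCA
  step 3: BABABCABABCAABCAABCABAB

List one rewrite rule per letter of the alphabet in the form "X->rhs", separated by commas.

  step 2 ⇒ step 3: CAABCABABABCA ⇒ B·AB·AB·CA·B·AB·CA·AB·CA·AB·CA·B·AB
    A ↦ AB
    B ↦ CA
    C ↦ B

A->AB, B->CA, C->B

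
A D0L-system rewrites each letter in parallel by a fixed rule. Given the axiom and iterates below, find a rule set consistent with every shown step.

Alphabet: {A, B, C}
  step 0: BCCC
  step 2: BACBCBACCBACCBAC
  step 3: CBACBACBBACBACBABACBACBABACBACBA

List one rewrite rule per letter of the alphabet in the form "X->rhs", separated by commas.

A->AC, B->CB, C->BA

  step 2 ⇒ step 3: BACBCBACCBACCBAC ⇒ CB·AC·BA·CB·BA·CB·AC·BA·BA·CB·AC·BA·BA·CB·AC·BA
    A ↦ AC
    B ↦ CB
    C ↦ BA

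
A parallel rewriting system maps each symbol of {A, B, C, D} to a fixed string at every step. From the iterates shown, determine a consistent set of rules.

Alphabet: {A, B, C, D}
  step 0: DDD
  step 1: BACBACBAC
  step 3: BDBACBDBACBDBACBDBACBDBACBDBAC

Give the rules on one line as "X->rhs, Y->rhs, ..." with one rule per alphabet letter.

A->B, B->BD, C->D, D->BAC

  step 0 ⇒ step 1: DDD ⇒ BAC·BAC·BAC
    D ↦ BAC
    A ↦ B  (constrained at step 1)
    B ↦ BD  (constrained at step 1)
    C ↦ D  (constrained at step 1)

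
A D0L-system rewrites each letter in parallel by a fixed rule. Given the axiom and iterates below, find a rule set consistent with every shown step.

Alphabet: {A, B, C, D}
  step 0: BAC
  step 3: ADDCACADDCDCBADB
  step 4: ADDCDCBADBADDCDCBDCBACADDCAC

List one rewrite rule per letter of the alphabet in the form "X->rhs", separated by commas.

  step 3 ⇒ step 4: ADDCACADDCDCBADB ⇒ AD·DC·DC·B·AD·B·AD·DC·DC·B·DC·B·AC·AD·DC·AC
    A ↦ AD
    B ↦ AC
    C ↦ B
    D ↦ DC

A->AD, B->AC, C->B, D->DC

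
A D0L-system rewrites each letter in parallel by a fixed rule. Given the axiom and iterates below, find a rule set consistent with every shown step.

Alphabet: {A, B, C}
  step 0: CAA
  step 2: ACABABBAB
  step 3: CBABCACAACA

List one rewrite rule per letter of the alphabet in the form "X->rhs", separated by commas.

  step 2 ⇒ step 3: ACABABBAB ⇒ C·BAB·C·A·C·A·A·C·A
    A ↦ C
    B ↦ A
    C ↦ BAB

A->C, B->A, C->BAB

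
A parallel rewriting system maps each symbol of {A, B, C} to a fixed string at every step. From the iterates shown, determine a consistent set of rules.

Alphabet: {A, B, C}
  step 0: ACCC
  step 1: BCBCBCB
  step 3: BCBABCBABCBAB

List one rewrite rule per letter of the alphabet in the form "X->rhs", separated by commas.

  step 0 ⇒ step 1: ACCC ⇒ B·CB·CB·CB
    A ↦ B
    C ↦ CB
    B ↦ A  (constrained at step 1)

A->B, B->A, C->CB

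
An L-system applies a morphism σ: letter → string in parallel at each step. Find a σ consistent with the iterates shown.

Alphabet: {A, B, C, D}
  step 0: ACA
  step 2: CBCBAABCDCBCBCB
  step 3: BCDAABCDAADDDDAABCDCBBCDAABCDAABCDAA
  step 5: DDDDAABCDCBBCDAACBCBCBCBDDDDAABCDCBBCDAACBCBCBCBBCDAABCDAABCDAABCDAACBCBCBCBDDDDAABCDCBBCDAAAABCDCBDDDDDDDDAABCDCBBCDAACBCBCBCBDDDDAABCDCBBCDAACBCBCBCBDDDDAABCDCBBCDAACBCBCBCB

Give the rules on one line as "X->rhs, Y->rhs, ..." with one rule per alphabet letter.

  step 2 ⇒ step 3: CBCBAABCDCBCBCB ⇒ BCD·AA·BCD·AA·DD·DD·AA·BCD·CB·BCD·AA·BCD·AA·BCD·AA
    A ↦ DD
    B ↦ AA
    C ↦ BCD
    D ↦ CB

A->DD, B->AA, C->BCD, D->CB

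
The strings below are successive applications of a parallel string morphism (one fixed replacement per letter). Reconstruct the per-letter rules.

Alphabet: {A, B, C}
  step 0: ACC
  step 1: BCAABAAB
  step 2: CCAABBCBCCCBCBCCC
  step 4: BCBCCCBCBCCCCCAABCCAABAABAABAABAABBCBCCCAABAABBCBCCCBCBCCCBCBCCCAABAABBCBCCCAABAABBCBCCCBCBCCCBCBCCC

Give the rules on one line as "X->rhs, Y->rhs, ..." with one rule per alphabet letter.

  step 1 ⇒ step 2: BCAABAAB ⇒ CC·AAB·BC·BC·CC·BC·BC·CC
    A ↦ BC
    B ↦ CC
    C ↦ AAB

A->BC, B->CC, C->AAB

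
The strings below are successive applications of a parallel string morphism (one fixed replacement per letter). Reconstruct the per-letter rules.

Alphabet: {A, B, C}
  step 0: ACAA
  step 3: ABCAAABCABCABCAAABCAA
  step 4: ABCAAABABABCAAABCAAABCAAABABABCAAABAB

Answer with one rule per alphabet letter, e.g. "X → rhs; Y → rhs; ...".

  step 3 ⇒ step 4: ABCAAABCABCABCAAABCAA ⇒ AB·C·AA·AB·AB·AB·C·AA·AB·C·AA·AB·C·AA·AB·AB·AB·C·AA·AB·AB
    A ↦ AB
    B ↦ C
    C ↦ AA

A->AB, B->C, C->AA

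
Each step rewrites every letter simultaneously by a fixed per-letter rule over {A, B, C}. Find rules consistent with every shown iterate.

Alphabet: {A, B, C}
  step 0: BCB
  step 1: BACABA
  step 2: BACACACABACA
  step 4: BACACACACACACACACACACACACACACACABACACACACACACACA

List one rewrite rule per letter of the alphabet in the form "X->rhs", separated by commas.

  step 1 ⇒ step 2: BACABA ⇒ BA·CA·CA·CA·BA·CA
    A ↦ CA
    B ↦ BA
    C ↦ CA

A->CA, B->BA, C->CA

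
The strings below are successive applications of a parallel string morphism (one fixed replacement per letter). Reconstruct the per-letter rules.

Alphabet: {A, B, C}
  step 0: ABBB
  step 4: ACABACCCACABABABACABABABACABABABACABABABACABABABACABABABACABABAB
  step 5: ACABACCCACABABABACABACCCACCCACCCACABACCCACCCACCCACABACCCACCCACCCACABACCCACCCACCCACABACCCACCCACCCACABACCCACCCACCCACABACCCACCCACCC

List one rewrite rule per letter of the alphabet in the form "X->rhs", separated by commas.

  step 4 ⇒ step 5: ACABACCCACABABABACABABABACABABABACABABABACABABABACABABABACABABAB ⇒ AC·AB·AC·CC·AC·AB·AB·AB·AC·AB·AC·CC·AC·CC·AC·CC·AC·AB·AC·CC·AC·CC·AC·CC·AC·AB·AC·CC·AC·CC·AC·CC·AC·AB·AC·CC·AC·CC·AC·CC·AC·AB·AC·CC·AC·CC·AC·CC·AC·AB·AC·CC·AC·CC·AC·CC·AC·AB·AC·CC·AC·CC·AC·CC
    A ↦ AC
    B ↦ CC
    C ↦ AB

A->AC, B->CC, C->AB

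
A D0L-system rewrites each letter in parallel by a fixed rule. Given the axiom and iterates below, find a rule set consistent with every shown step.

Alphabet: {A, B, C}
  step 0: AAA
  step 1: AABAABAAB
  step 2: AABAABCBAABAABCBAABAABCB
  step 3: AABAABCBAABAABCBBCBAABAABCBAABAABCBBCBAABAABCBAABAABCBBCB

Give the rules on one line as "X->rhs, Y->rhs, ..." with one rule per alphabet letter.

  step 2 ⇒ step 3: AABAABCBAABAABCBAABAABCB ⇒ AAB·AAB·CB·AAB·AAB·CB·B·CB·AAB·AAB·CB·AAB·AAB·CB·B·CB·AAB·AAB·CB·AAB·AAB·CB·B·CB
    A ↦ AAB
    B ↦ CB
    C ↦ B

A->AAB, B->CB, C->B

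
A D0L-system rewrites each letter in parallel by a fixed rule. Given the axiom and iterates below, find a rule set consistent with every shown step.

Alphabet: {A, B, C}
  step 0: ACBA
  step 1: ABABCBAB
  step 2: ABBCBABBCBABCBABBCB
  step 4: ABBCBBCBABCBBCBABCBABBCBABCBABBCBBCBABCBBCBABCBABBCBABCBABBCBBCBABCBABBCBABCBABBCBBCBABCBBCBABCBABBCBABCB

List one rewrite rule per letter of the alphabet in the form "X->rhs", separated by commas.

A->AB, B->BCB, C->A

  step 1 ⇒ step 2: ABABCBAB ⇒ AB·BCB·AB·BCB·A·BCB·AB·BCB
    A ↦ AB
    B ↦ BCB
    C ↦ A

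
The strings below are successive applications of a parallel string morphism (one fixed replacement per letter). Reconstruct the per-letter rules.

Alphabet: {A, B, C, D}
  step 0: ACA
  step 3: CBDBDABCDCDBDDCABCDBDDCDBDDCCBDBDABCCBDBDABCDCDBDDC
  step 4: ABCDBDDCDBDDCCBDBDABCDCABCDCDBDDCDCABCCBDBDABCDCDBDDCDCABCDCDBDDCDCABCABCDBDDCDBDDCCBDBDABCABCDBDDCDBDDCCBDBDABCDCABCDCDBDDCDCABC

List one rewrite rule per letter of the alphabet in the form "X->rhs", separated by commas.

A->CB, B->DBD, C->ABC, D->DC

  step 3 ⇒ step 4: CBDBDABCDCDBDDCABCDBDDCDBDDCCBDBDABCCBDBDABCDCDBDDC ⇒ ABC·DBD·DC·DBD·DC·CB·DBD·ABC·DC·ABC·DC·DBD·DC·DC·ABC·CB·DBD·ABC·DC·DBD·DC·DC·ABC·DC·DBD·DC·DC·ABC·ABC·DBD·DC·DBD·DC·CB·DBD·ABC·ABC·DBD·DC·DBD·DC·CB·DBD·ABC·DC·ABC·DC·DBD·DC·DC·ABC
    A ↦ CB
    B ↦ DBD
    C ↦ ABC
    D ↦ DC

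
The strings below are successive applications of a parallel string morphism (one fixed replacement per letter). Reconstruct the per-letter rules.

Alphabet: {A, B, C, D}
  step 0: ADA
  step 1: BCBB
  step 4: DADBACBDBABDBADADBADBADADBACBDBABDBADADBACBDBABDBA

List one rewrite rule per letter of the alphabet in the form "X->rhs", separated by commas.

  step 0 ⇒ step 1: ADA ⇒ B·CB·B
    A ↦ B
    D ↦ CB
    B ↦ DBA  (constrained at step 1)
    C ↦ DA  (constrained at step 1)

A->B, B->DBA, C->DA, D->CB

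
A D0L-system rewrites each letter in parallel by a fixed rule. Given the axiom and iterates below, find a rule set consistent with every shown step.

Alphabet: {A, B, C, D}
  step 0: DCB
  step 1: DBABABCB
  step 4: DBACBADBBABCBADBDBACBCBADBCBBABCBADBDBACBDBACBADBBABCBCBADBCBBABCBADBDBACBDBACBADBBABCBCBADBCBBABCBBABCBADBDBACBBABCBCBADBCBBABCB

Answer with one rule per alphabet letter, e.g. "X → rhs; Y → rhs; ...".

  step 0 ⇒ step 1: DCB ⇒ DBA·BAB·CB
    B ↦ CB
    C ↦ BAB
    D ↦ DBA
    A ↦ ADB  (constrained at step 1)

A->ADB, B->CB, C->BAB, D->DBA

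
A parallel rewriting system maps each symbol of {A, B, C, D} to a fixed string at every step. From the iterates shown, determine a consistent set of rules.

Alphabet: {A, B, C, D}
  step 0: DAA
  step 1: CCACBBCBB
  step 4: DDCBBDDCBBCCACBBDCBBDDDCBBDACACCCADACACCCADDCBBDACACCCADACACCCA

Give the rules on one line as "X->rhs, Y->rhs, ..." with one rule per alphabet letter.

A->CBB, B->AC, C->D, D->CCA

  step 0 ⇒ step 1: DAA ⇒ CCA·CBB·CBB
    A ↦ CBB
    D ↦ CCA
    B ↦ AC  (constrained at step 1)
    C ↦ D  (constrained at step 1)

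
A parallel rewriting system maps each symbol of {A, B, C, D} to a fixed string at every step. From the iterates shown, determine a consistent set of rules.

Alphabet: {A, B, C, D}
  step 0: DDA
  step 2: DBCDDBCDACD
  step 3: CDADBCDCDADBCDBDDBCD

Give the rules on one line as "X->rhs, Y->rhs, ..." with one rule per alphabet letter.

A->BD, B->A, C->DB, D->CD

  step 2 ⇒ step 3: DBCDDBCDACD ⇒ CD·A·DB·CD·CD·A·DB·CD·BD·DB·CD
    A ↦ BD
    B ↦ A
    C ↦ DB
    D ↦ CD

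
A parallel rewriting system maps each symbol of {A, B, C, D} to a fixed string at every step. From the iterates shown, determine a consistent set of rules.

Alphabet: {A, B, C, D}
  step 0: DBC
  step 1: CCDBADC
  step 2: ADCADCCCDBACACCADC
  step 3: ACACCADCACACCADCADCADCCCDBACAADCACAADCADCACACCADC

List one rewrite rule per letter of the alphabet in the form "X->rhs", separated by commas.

A->ACA, B->DB, C->ADC, D->CC

  step 2 ⇒ step 3: ADCADCCCDBACACCADC ⇒ ACA·CC·ADC·ACA·CC·ADC·ADC·ADC·CC·DB·ACA·ADC·ACA·ADC·ADC·ACA·CC·ADC
    A ↦ ACA
    B ↦ DB
    C ↦ ADC
    D ↦ CC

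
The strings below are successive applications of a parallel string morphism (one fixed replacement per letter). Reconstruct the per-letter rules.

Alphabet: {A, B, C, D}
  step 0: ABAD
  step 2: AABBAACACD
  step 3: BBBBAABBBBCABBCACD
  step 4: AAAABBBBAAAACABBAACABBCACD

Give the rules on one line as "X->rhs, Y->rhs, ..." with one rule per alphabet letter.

A->BB, B->A, C->CA, D->CD

  step 3 ⇒ step 4: BBBBAABBBBCABBCACD ⇒ A·A·A·A·BB·BB·A·A·A·A·CA·BB·A·A·CA·BB·CA·CD
    A ↦ BB
    B ↦ A
    C ↦ CA
    D ↦ CD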